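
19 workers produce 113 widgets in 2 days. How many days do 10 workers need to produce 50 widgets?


Days ∝ work / workers, so d₂ = d₁ × (m₁/m₂) × (w₂/w₁)
Workers factor (inverse): 19/10 = 1.9000
Work factor (direct): 50/113 ≈ 0.4425
d₂ = 2 × 19/10 × 50/113 = (2 × 19 × 50) / (10 × 113) = 1900/1130
≈ 1.68 days

1.68 days


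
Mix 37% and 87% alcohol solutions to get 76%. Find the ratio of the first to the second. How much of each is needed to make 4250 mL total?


Let x parts of 37% mix with y parts of 87%.
37x + 87y = 76(x + y)
37x + 87y = 76x + 76y
x(37 - 76) = y(76 - 87)
x/y = (87 - 76)/(76 - 37) = 11/39
Simplify: 11:39
Total parts = 50; one part = 4250/50 = 85.00 mL
37% solution: 11×85.00 = 935.00 mL
87% solution: 39×85.00 = 3315.00 mL
= ratio 11:39; 935.00 mL and 3315.00 mL

ratio 11:39; 935.00 mL and 3315.00 mL


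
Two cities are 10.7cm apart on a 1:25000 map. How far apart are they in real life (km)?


Real distance = map distance × scale
= 10.7cm × 25000
= 267500 cm = 2675.0 m
= 2.675 km

2.675 km


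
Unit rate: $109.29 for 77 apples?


Unit rate = total / quantity
= 109.29 / 77
= $1.42 per unit

$1.42 per unit


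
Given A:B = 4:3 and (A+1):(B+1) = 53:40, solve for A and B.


Let A = 4k, B = 3k.
(4k + 1) / (3k + 1) = 53/40
Cross-multiply: 40(4k + 1) = 53(3k + 1)
160k + 40 = 159k + 53
160k - 159k = 53 - 40
1k = 13
k = 13/1 = 13
A = 4×13 = 52, B = 3×13 = 39
= A = 52, B = 39

A = 52, B = 39


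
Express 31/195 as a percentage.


Percentage = (part / whole) × 100
= (31 / 195) × 100
≈ 15.90%

15.90%


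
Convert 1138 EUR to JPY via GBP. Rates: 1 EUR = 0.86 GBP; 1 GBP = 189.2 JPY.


Step 1: 1138 EUR × 0.86 = 978.68 GBP
Step 2: 978.68 GBP × 189.2 = 185166.26 JPY
Implied rate EUR→JPY = 0.86 × 189.2 = 162.7120
= 185166.26 JPY

185166.26 JPY


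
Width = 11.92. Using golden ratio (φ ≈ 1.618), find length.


φ = (1 + √5) / 2 ≈ 1.618
Length = width × φ = 11.92 × 1.618 = 19.28656
≈ 19.29

19.29


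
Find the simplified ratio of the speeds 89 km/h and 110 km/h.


Ratio = 89:110
GCD = 1
Simplified = 89:110
Time ratio (same distance) = 110:89
Speed ratio = 89:110

89:110


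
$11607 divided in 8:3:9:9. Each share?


Total parts = 8 + 3 + 9 + 9 = 29
Part 1: 11607 × 8/29 = 3201.93
Part 2: 11607 × 3/29 = 1200.72
Part 3: 11607 × 9/29 = 3602.17
Part 4: 11607 × 9/29 = 3602.17
= Part 1: $3201.93, Part 2: $1200.72, Part 3: $3602.17, Part 4: $3602.17

Part 1: $3201.93, Part 2: $1200.72, Part 3: $3602.17, Part 4: $3602.17


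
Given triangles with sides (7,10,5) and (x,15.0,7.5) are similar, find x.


Scale factor = 15.0/10 = 1.5
Missing side = 7 × 1.5
= 10.5

10.5


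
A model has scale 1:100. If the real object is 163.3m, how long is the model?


Model size = real / scale
= 163.3 / 100
= 1.6330 m

1.6330 m


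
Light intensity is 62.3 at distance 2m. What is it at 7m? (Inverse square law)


I₁d₁² = I₂d₂²
I₂ = I₁ × (d₁/d₂)²
= 62.3 × (2/7)²
= 62.3 × 4/49
= 249.2/49
≈ 5.0857

5.0857


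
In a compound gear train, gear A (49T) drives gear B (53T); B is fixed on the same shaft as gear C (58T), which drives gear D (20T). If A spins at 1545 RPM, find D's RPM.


Stage 1: RPM_B = RPM_A × t_A/t_B = 1545 × 49/53 = 75705/53 ≈ 1428.40
B and C share a shaft → RPM_C = RPM_B
Stage 2: RPM_D = RPM_C × t_C/t_D = RPM_A × (t_A×t_C)/(t_B×t_D)
Overall ratio = (49×58)/(53×20) = 2842/1060
RPM_D = 1545 × 2842/1060 = 4390890/1060
≈ 4142.35 RPM

4142.35 RPM


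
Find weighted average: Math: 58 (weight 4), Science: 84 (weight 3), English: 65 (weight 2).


Numerator = 58×4 + 84×3 + 65×2
= 232 + 252 + 130
= 614
Total weight = 9
Weighted avg = 614/9
= 68.22

68.22


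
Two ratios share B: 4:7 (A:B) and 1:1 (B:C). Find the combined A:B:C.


Match B: multiply A:B by 1 → 4:7
Multiply B:C by 7 → 7:7
Combined: 4:7:7
GCD = 1
= 4:7:7

4:7:7


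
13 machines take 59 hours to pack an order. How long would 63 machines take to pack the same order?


Inverse proportion: x × y = constant
k = 13 × 59 = 767
y₂ = k / 63 = 767 / 63
= 12.17

12.17


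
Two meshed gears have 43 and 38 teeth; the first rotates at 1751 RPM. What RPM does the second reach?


Gear ratio = 43:38 = 43:38
RPM_B = RPM_A × (teeth_A / teeth_B)
= 1751 × (43/38)
= 1981.4 RPM

1981.4 RPM


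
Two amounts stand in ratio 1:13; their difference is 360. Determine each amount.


Let A = 1k, B = 13k.
13k - 1k = 360
12k = 360 → k = 360/12 = 30
A = 1×30 = 30, B = 13×30 = 390
= A = 30, B = 390

A = 30, B = 390


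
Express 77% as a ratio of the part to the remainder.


77% means 77 parts out of 100; remainder = 23
Part : remainder = 77:23
GCD = 1
= 77:23

77:23


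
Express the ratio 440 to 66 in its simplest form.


GCD(440, 66) = 22
440/22 : 66/22
= 20:3

20:3


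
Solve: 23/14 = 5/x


Cross multiply: 23 × x = 14 × 5
23x = 70
x = 70 / 23
= 3.04

3.04


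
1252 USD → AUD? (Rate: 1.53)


Amount × rate = 1252 × 1.53
= 1915.56 AUD

1915.56 AUD


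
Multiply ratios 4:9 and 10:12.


Compound ratio = (4×10) : (9×12)
= 40:108
GCD = 4
= 10:27

10:27


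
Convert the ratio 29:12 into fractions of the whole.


Total parts = 29 + 12 = 41
First part: 29/41 = 29/41
Second part: 12/41 = 12/41
= 29/41 and 12/41

29/41 and 12/41


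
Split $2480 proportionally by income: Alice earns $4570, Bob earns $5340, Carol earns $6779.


Total income = 4570 + 5340 + 6779 = $16689
Alice: $2480 × 4570/16689 = $679.11
Bob: $2480 × 5340/16689 = $793.53
Carol: $2480 × 6779/16689 = $1007.37
= Alice: $679.11, Bob: $793.53, Carol: $1007.37

Alice: $679.11, Bob: $793.53, Carol: $1007.37


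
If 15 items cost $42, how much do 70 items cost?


Direct proportion: y/x = constant
k = 42/15 = 2.8000
y₂ = k × 70 = 42 × 70 / 15 = 2940/15
= 196.00

196.00


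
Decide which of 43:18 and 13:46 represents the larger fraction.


43/18 = 2.3889
13/46 = 0.2826
2.3889 > 0.2826, so 43:18 is greater
= 43:18

43:18


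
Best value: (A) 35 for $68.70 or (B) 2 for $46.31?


Deal A: $68.70/35 = $1.9629/unit
Deal B: $46.31/2 = $23.1550/unit
A is cheaper per unit
= Deal A

Deal A


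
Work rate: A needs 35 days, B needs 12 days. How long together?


Rate of A = 1/35 per day
Rate of B = 1/12 per day
Combined rate = 1/35 + 1/12 = 47/420 ≈ 0.1119 per day
Days = 1 / combined rate = 420/47
≈ 8.94 days

8.94 days


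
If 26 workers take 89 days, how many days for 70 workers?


Inverse proportion: x × y = constant
k = 26 × 89 = 2314
y₂ = k / 70 = 2314 / 70
= 33.06

33.06


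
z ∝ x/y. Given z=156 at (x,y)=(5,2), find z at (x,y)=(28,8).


z = k·x/y
Solve for k using the known point: k = z·y/x = 156×2/5 = 312/5 = 62.4000
Now evaluate at x=28, y=8:
z = k × 28 / 8 = (312 × 28) / (5 × 8) = 8736/40
= 218.4000

218.4000


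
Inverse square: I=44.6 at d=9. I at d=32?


I₁d₁² = I₂d₂²
I₂ = I₁ × (d₁/d₂)²
= 44.6 × (9/32)²
= 44.6 × 81/1024
= 3612.6/1024
≈ 3.5279

3.5279


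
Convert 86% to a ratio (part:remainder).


86% means 86 parts out of 100; remainder = 14
Part : remainder = 86:14
GCD = 2
= 43:7

43:7


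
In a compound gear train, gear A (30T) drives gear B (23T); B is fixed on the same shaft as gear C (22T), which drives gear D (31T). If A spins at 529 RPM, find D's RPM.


Stage 1: RPM_B = RPM_A × t_A/t_B = 529 × 30/23 = 15870/23 = 690.00
B and C share a shaft → RPM_C = RPM_B
Stage 2: RPM_D = RPM_C × t_C/t_D = RPM_A × (t_A×t_C)/(t_B×t_D)
Overall ratio = (30×22)/(23×31) = 660/713
RPM_D = 529 × 660/713 = 349140/713
≈ 489.68 RPM

489.68 RPM


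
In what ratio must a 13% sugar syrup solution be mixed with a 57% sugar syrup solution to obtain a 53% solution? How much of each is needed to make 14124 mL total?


Let x parts of 13% mix with y parts of 57%.
13x + 57y = 53(x + y)
13x + 57y = 53x + 53y
x(13 - 53) = y(53 - 57)
x/y = (57 - 53)/(53 - 13) = 4/40
Simplify: 1:10
Total parts = 11; one part = 14124/11 = 1284.00 mL
13% solution: 1×1284.00 = 1284.00 mL
57% solution: 10×1284.00 = 12840.00 mL
= ratio 1:10; 1284.00 mL and 12840.00 mL

ratio 1:10; 1284.00 mL and 12840.00 mL


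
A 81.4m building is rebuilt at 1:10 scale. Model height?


Model size = real / scale
= 81.4 / 10
= 8.1400 m

8.1400 m


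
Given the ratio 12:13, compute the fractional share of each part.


Total parts = 12 + 13 = 25
First part: 12/25 = 12/25
Second part: 13/25 = 13/25
= 12/25 and 13/25

12/25 and 13/25


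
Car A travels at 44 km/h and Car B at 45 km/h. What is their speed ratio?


Ratio = 44:45
GCD = 1
Simplified = 44:45
Time ratio (same distance) = 45:44
Speed ratio = 44:45

44:45


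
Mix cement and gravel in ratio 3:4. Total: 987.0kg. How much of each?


Total parts = 3 + 4 = 7
cement: 987.0 × 3/7 = 423.0kg
gravel: 987.0 × 4/7 = 564.0kg
= 423.0kg and 564.0kg

423.0kg and 564.0kg


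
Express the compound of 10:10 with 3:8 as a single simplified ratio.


Compound ratio = (10×3) : (10×8)
= 30:80
GCD = 10
= 3:8

3:8


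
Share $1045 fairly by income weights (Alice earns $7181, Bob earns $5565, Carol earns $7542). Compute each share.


Total income = 7181 + 5565 + 7542 = $20288
Alice: $1045 × 7181/20288 = $369.88
Bob: $1045 × 5565/20288 = $286.64
Carol: $1045 × 7542/20288 = $388.48
= Alice: $369.88, Bob: $286.64, Carol: $388.48

Alice: $369.88, Bob: $286.64, Carol: $388.48


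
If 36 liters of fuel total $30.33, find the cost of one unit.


Unit rate = total / quantity
= 30.33 / 36
= $0.84 per unit

$0.84 per unit


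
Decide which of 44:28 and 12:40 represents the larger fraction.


44/28 = 1.5714
12/40 = 0.3000
1.5714 > 0.3000, so 44:28 is greater
= 44:28

44:28


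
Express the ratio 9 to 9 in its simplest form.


GCD(9, 9) = 9
9/9 : 9/9
= 1:1

1:1


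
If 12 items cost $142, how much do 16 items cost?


Direct proportion: y/x = constant
k = 142/12 ≈ 11.8333
y₂ = k × 16 = 142 × 16 / 12 = 2272/12
≈ 189.33

189.33


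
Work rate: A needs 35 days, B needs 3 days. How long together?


Rate of A = 1/35 per day
Rate of B = 1/3 per day
Combined rate = 1/35 + 1/3 = 38/105 ≈ 0.3619 per day
Days = 1 / combined rate = 105/38
≈ 2.76 days

2.76 days


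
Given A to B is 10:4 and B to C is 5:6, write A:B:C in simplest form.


Match B: multiply A:B by 5 → 50:20
Multiply B:C by 4 → 20:24
Combined: 50:20:24
GCD = 2
= 25:10:12

25:10:12


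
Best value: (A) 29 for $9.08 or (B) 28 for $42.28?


Deal A: $9.08/29 = $0.3131/unit
Deal B: $42.28/28 = $1.5100/unit
A is cheaper per unit
= Deal A

Deal A


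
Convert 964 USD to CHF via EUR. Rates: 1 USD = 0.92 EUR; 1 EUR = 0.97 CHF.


Step 1: 964 USD × 0.92 = 886.88 EUR
Step 2: 886.88 EUR × 0.97 = 860.27 CHF
Implied rate USD→CHF = 0.92 × 0.97 = 0.8924
= 860.27 CHF

860.27 CHF


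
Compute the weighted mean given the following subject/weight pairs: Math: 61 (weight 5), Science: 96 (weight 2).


Numerator = 61×5 + 96×2
= 305 + 192
= 497
Total weight = 7
Weighted avg = 497/7
= 71.00

71.00


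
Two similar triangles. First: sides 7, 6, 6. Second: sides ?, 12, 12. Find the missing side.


Scale factor = 12/6 = 2
Missing side = 7 × 2
= 14.0

14.0


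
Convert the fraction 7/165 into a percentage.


Percentage = (part / whole) × 100
= (7 / 165) × 100
≈ 4.24%

4.24%


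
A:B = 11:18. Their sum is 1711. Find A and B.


Let A = 11k, B = 18k.
11k + 18k = 1711
29k = 1711 → k = 1711/29 = 59
A = 11×59 = 649, B = 18×59 = 1062
= A = 649, B = 1062

A = 649, B = 1062


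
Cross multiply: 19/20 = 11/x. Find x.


Cross multiply: 19 × x = 20 × 11
19x = 220
x = 220 / 19
= 11.58

11.58


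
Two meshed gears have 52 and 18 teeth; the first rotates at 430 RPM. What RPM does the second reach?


Gear ratio = 52:18 = 26:9
RPM_B = RPM_A × (teeth_A / teeth_B)
= 430 × (52/18)
= 1242.2 RPM

1242.2 RPM


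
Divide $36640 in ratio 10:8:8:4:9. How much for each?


Total parts = 10 + 8 + 8 + 4 + 9 = 39
Part 1: 36640 × 10/39 = 9394.87
Part 2: 36640 × 8/39 = 7515.90
Part 3: 36640 × 8/39 = 7515.90
Part 4: 36640 × 4/39 = 3757.95
Part 5: 36640 × 9/39 = 8455.38
= Part 1: $9394.87, Part 2: $7515.90, Part 3: $7515.90, Part 4: $3757.95, Part 5: $8455.38

Part 1: $9394.87, Part 2: $7515.90, Part 3: $7515.90, Part 4: $3757.95, Part 5: $8455.38


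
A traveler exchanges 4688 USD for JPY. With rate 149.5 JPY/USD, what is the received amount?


Amount × rate = 4688 × 149.5
= 700856.00 JPY

700856.00 JPY


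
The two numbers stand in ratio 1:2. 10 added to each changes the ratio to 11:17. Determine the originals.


Let A = 1k, B = 2k.
(1k + 10) / (2k + 10) = 11/17
Cross-multiply: 17(1k + 10) = 11(2k + 10)
17k + 170 = 22k + 110
17k - 22k = 110 - 170
-5k = -60
k = -60/-5 = 12
A = 1×12 = 12, B = 2×12 = 24
= A = 12, B = 24

A = 12, B = 24


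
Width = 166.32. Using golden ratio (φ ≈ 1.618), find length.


φ = (1 + √5) / 2 ≈ 1.618
Length = width × φ = 166.32 × 1.618 = 269.10576
≈ 269.11

269.11


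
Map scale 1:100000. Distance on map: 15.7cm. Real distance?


Real distance = map distance × scale
= 15.7cm × 100000
= 1570000 cm = 15700.0 m
= 15.700 km

15.700 km


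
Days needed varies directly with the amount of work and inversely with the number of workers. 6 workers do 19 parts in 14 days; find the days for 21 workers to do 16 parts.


Days ∝ work / workers, so d₂ = d₁ × (m₁/m₂) × (w₂/w₁)
Workers factor (inverse): 6/21 ≈ 0.2857
Work factor (direct): 16/19 ≈ 0.8421
d₂ = 14 × 6/21 × 16/19 = (14 × 6 × 16) / (21 × 19) = 1344/399
≈ 3.37 days

3.37 days


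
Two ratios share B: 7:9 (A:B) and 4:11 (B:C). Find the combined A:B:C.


Match B: multiply A:B by 4 → 28:36
Multiply B:C by 9 → 36:99
Combined: 28:36:99
GCD = 1
= 28:36:99

28:36:99


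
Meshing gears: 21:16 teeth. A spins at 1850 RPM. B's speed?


Gear ratio = 21:16 = 21:16
RPM_B = RPM_A × (teeth_A / teeth_B)
= 1850 × (21/16)
= 2428.1 RPM

2428.1 RPM


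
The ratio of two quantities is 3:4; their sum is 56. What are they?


Let A = 3k, B = 4k.
3k + 4k = 56
7k = 56 → k = 56/7 = 8
A = 3×8 = 24, B = 4×8 = 32
= A = 24, B = 32

A = 24, B = 32


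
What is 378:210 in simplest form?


GCD(378, 210) = 42
378/42 : 210/42
= 9:5

9:5


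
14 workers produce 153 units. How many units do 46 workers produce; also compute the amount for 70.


Direct proportion: y/x = constant
k = 153/14 ≈ 10.9286
y at x=46: k × 46 = 153 × 46 / 14 = 7038/14 ≈ 502.71
y at x=70: k × 70 = 153 × 70 / 14 = 10710/14 = 765.00
= 502.71 and 765.00

502.71 and 765.00


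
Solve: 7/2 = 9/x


Cross multiply: 7 × x = 2 × 9
7x = 18
x = 18 / 7
= 2.57

2.57


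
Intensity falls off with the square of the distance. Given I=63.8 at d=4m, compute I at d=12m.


I₁d₁² = I₂d₂²
I₂ = I₁ × (d₁/d₂)²
= 63.8 × (4/12)²
= 63.8 × 16/144
= 1020.8/144
≈ 7.0889

7.0889


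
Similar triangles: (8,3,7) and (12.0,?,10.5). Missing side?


Scale factor = 12.0/8 = 1.5
Missing side = 3 × 1.5
= 4.5

4.5


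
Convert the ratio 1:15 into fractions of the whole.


Total parts = 1 + 15 = 16
First part: 1/16 = 1/16
Second part: 15/16 = 15/16
= 1/16 and 15/16

1/16 and 15/16


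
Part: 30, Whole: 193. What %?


Percentage = (part / whole) × 100
= (30 / 193) × 100
≈ 15.54%

15.54%


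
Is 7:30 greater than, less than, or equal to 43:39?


7/30 = 0.2333
43/39 = 1.1026
0.2333 < 1.1026, so 7:30 is less
= less than

less than


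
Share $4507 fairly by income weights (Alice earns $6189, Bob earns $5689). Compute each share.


Total income = 6189 + 5689 = $11878
Alice: $4507 × 6189/11878 = $2348.36
Bob: $4507 × 5689/11878 = $2158.64
= Alice: $2348.36, Bob: $2158.64

Alice: $2348.36, Bob: $2158.64


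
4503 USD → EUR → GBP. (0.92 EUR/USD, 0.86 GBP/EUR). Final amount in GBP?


Step 1: 4503 USD × 0.92 = 4142.76 EUR
Step 2: 4142.76 EUR × 0.86 = 3562.77 GBP
Implied rate USD→GBP = 0.92 × 0.86 = 0.7912
= 3562.77 GBP

3562.77 GBP


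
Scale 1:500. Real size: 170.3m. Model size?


Model size = real / scale
= 170.3 / 500
= 0.3406 m

0.3406 m


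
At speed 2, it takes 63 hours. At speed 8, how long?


Inverse proportion: x × y = constant
k = 2 × 63 = 126
y₂ = k / 8 = 126 / 8
= 15.75

15.75


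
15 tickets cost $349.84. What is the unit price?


Unit rate = total / quantity
= 349.84 / 15
= $23.32 per unit

$23.32 per unit


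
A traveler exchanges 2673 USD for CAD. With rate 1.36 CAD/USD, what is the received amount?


Amount × rate = 2673 × 1.36
= 3635.28 CAD

3635.28 CAD


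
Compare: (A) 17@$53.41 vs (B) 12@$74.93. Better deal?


Deal A: $53.41/17 = $3.1418/unit
Deal B: $74.93/12 = $6.2442/unit
A is cheaper per unit
= Deal A

Deal A


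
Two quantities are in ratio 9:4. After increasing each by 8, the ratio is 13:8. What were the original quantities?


Let A = 9k, B = 4k.
(9k + 8) / (4k + 8) = 13/8
Cross-multiply: 8(9k + 8) = 13(4k + 8)
72k + 64 = 52k + 104
72k - 52k = 104 - 64
20k = 40
k = 40/20 = 2
A = 9×2 = 18, B = 4×2 = 8
= A = 18, B = 8

A = 18, B = 8


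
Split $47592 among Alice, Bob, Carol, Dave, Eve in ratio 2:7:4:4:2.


Total parts = 2 + 7 + 4 + 4 + 2 = 19
Alice: 47592 × 2/19 = 5009.68
Bob: 47592 × 7/19 = 17533.89
Carol: 47592 × 4/19 = 10019.37
Dave: 47592 × 4/19 = 10019.37
Eve: 47592 × 2/19 = 5009.68
= Alice: $5009.68, Bob: $17533.89, Carol: $10019.37, Dave: $10019.37, Eve: $5009.68

Alice: $5009.68, Bob: $17533.89, Carol: $10019.37, Dave: $10019.37, Eve: $5009.68


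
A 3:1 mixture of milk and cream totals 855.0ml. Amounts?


Total parts = 3 + 1 = 4
milk: 855.0 × 3/4 = 641.3ml
cream: 855.0 × 1/4 = 213.8ml
= 641.3ml and 213.8ml

641.3ml and 213.8ml


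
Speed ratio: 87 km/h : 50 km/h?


Ratio = 87:50
GCD = 1
Simplified = 87:50
Time ratio (same distance) = 50:87
Speed ratio = 87:50

87:50


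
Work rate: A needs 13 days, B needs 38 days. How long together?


Rate of A = 1/13 per day
Rate of B = 1/38 per day
Combined rate = 1/13 + 1/38 = 51/494 ≈ 0.1032 per day
Days = 1 / combined rate = 494/51
≈ 9.69 days

9.69 days


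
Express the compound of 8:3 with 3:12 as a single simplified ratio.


Compound ratio = (8×3) : (3×12)
= 24:36
GCD = 12
= 2:3

2:3


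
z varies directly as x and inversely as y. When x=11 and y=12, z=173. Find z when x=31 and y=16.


z = k·x/y
Solve for k using the known point: k = z·y/x = 173×12/11 = 2076/11 ≈ 188.7273
Now evaluate at x=31, y=16:
z = k × 31 / 16 = (2076 × 31) / (11 × 16) = 64356/176
≈ 365.6591

365.6591


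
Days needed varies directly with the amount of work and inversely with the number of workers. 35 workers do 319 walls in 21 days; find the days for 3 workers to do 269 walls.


Days ∝ work / workers, so d₂ = d₁ × (m₁/m₂) × (w₂/w₁)
Workers factor (inverse): 35/3 ≈ 11.6667
Work factor (direct): 269/319 ≈ 0.8433
d₂ = 21 × 35/3 × 269/319 = (21 × 35 × 269) / (3 × 319) = 197715/957
≈ 206.60 days

206.60 days


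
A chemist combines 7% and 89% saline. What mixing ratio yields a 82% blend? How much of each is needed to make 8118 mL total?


Let x parts of 7% mix with y parts of 89%.
7x + 89y = 82(x + y)
7x + 89y = 82x + 82y
x(7 - 82) = y(82 - 89)
x/y = (89 - 82)/(82 - 7) = 7/75
Simplify: 7:75
Total parts = 82; one part = 8118/82 = 99.00 mL
7% solution: 7×99.00 = 693.00 mL
89% solution: 75×99.00 = 7425.00 mL
= ratio 7:75; 693.00 mL and 7425.00 mL

ratio 7:75; 693.00 mL and 7425.00 mL


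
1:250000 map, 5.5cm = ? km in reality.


Real distance = map distance × scale
= 5.5cm × 250000
= 1375000 cm = 13750.0 m
= 13.750 km

13.750 km


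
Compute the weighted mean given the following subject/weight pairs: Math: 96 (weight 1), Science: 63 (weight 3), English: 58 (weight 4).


Numerator = 96×1 + 63×3 + 58×4
= 96 + 189 + 232
= 517
Total weight = 8
Weighted avg = 517/8
= 64.63

64.63


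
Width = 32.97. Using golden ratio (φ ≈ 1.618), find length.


φ = (1 + √5) / 2 ≈ 1.618
Length = width × φ = 32.97 × 1.618 = 53.34546
≈ 53.35

53.35


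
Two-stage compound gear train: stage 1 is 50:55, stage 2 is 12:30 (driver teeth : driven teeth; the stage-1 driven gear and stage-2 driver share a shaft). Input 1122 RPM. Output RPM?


Stage 1: RPM_B = RPM_A × t_A/t_B = 1122 × 50/55 = 56100/55 = 1020.00
B and C share a shaft → RPM_C = RPM_B
Stage 2: RPM_D = RPM_C × t_C/t_D = RPM_A × (t_A×t_C)/(t_B×t_D)
Overall ratio = (50×12)/(55×30) = 600/1650
RPM_D = 1122 × 600/1650 = 673200/1650
= 408.00 RPM

408.00 RPM


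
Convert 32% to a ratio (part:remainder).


32% means 32 parts out of 100; remainder = 68
Part : remainder = 32:68
GCD = 4
= 8:17

8:17


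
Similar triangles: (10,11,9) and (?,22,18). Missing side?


Scale factor = 22/11 = 2
Missing side = 10 × 2
= 20.0

20.0


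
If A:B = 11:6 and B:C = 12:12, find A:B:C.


Match B: multiply A:B by 12 → 132:72
Multiply B:C by 6 → 72:72
Combined: 132:72:72
GCD = 12
= 11:6:6

11:6:6


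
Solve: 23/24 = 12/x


Cross multiply: 23 × x = 24 × 12
23x = 288
x = 288 / 23
= 12.52

12.52


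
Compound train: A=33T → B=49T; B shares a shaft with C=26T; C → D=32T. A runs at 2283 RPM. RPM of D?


Stage 1: RPM_B = RPM_A × t_A/t_B = 2283 × 33/49 = 75339/49 ≈ 1537.53
B and C share a shaft → RPM_C = RPM_B
Stage 2: RPM_D = RPM_C × t_C/t_D = RPM_A × (t_A×t_C)/(t_B×t_D)
Overall ratio = (33×26)/(49×32) = 858/1568
RPM_D = 2283 × 858/1568 = 1958814/1568
≈ 1249.24 RPM

1249.24 RPM


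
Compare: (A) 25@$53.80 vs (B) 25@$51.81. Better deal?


Deal A: $53.80/25 = $2.1520/unit
Deal B: $51.81/25 = $2.0724/unit
B is cheaper per unit
= Deal B

Deal B


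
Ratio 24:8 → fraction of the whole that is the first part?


Total parts = 24 + 8 = 32
First part: 24/32 = 3/4
= 3/4

3/4


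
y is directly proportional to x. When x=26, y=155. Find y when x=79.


Direct proportion: y/x = constant
k = 155/26 ≈ 5.9615
y₂ = k × 79 = 155 × 79 / 26 = 12245/26
≈ 470.96

470.96


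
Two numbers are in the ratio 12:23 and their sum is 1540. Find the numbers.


Let A = 12k, B = 23k.
12k + 23k = 1540
35k = 1540 → k = 1540/35 = 44
A = 12×44 = 528, B = 23×44 = 1012
= A = 528, B = 1012

A = 528, B = 1012


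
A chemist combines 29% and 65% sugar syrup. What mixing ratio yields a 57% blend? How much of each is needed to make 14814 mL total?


Let x parts of 29% mix with y parts of 65%.
29x + 65y = 57(x + y)
29x + 65y = 57x + 57y
x(29 - 57) = y(57 - 65)
x/y = (65 - 57)/(57 - 29) = 8/28
Simplify: 2:7
Total parts = 9; one part = 14814/9 = 1646.00 mL
29% solution: 2×1646.00 = 3292.00 mL
65% solution: 7×1646.00 = 11522.00 mL
= ratio 2:7; 3292.00 mL and 11522.00 mL

ratio 2:7; 3292.00 mL and 11522.00 mL


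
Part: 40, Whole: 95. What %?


Percentage = (part / whole) × 100
= (40 / 95) × 100
≈ 42.11%

42.11%


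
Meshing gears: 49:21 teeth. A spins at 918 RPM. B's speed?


Gear ratio = 49:21 = 7:3
RPM_B = RPM_A × (teeth_A / teeth_B)
= 918 × (49/21)
= 2142.0 RPM

2142.0 RPM


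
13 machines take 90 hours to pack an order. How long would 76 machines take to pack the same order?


Inverse proportion: x × y = constant
k = 13 × 90 = 1170
y₂ = k / 76 = 1170 / 76
= 15.39

15.39


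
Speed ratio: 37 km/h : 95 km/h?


Ratio = 37:95
GCD = 1
Simplified = 37:95
Time ratio (same distance) = 95:37
Speed ratio = 37:95

37:95


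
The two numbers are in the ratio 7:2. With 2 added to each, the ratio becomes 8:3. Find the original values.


Let A = 7k, B = 2k.
(7k + 2) / (2k + 2) = 8/3
Cross-multiply: 3(7k + 2) = 8(2k + 2)
21k + 6 = 16k + 16
21k - 16k = 16 - 6
5k = 10
k = 10/5 = 2
A = 7×2 = 14, B = 2×2 = 4
= A = 14, B = 4

A = 14, B = 4


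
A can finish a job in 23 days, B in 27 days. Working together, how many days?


Rate of A = 1/23 per day
Rate of B = 1/27 per day
Combined rate = 1/23 + 1/27 = 50/621 ≈ 0.0805 per day
Days = 1 / combined rate = 621/50
= 12.42 days

12.42 days


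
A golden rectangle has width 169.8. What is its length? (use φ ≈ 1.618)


φ = (1 + √5) / 2 ≈ 1.618
Length = width × φ = 169.8 × 1.618 = 274.7364
≈ 274.74

274.74


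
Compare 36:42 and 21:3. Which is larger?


36/42 = 0.8571
21/3 = 7.0000
0.8571 < 7.0000, so 36:42 is less
= 21:3

21:3


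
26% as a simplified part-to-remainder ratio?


26% means 26 parts out of 100; remainder = 74
Part : remainder = 26:74
GCD = 2
= 13:37

13:37


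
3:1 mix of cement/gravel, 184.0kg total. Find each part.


Total parts = 3 + 1 = 4
cement: 184.0 × 3/4 = 138.0kg
gravel: 184.0 × 1/4 = 46.0kg
= 138.0kg and 46.0kg

138.0kg and 46.0kg


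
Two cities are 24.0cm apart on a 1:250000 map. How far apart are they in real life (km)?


Real distance = map distance × scale
= 24.0cm × 250000
= 6000000 cm = 60000.0 m
= 60.000 km

60.000 km


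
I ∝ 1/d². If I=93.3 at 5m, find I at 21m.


I₁d₁² = I₂d₂²
I₂ = I₁ × (d₁/d₂)²
= 93.3 × (5/21)²
= 93.3 × 25/441
= 2332.5/441
≈ 5.2891

5.2891


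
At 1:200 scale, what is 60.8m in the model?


Model size = real / scale
= 60.8 / 200
= 0.3040 m

0.3040 m


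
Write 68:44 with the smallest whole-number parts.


GCD(68, 44) = 4
68/4 : 44/4
= 17:11

17:11


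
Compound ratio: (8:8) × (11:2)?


Compound ratio = (8×11) : (8×2)
= 88:16
GCD = 8
= 11:2

11:2


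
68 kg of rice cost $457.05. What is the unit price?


Unit rate = total / quantity
= 457.05 / 68
= $6.72 per unit

$6.72 per unit


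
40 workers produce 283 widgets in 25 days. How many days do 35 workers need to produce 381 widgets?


Days ∝ work / workers, so d₂ = d₁ × (m₁/m₂) × (w₂/w₁)
Workers factor (inverse): 40/35 ≈ 1.1429
Work factor (direct): 381/283 ≈ 1.3463
d₂ = 25 × 40/35 × 381/283 = (25 × 40 × 381) / (35 × 283) = 381000/9905
≈ 38.47 days

38.47 days


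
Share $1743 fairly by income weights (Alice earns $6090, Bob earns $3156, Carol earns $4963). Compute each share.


Total income = 6090 + 3156 + 4963 = $14209
Alice: $1743 × 6090/14209 = $747.05
Bob: $1743 × 3156/14209 = $387.14
Carol: $1743 × 4963/14209 = $608.80
= Alice: $747.05, Bob: $387.14, Carol: $608.80

Alice: $747.05, Bob: $387.14, Carol: $608.80


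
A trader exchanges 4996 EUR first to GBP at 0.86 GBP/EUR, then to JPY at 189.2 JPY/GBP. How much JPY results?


Step 1: 4996 EUR × 0.86 = 4296.56 GBP
Step 2: 4296.56 GBP × 189.2 = 812909.15 JPY
Implied rate EUR→JPY = 0.86 × 189.2 = 162.7120
= 812909.15 JPY

812909.15 JPY


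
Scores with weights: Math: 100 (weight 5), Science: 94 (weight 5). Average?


Numerator = 100×5 + 94×5
= 500 + 470
= 970
Total weight = 10
Weighted avg = 970/10
= 97.00

97.00


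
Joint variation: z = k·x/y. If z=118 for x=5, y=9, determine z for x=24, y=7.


z = k·x/y
Solve for k using the known point: k = z·y/x = 118×9/5 = 1062/5 = 212.4000
Now evaluate at x=24, y=7:
z = k × 24 / 7 = (1062 × 24) / (5 × 7) = 25488/35
≈ 728.2286

728.2286


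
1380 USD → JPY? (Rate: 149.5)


Amount × rate = 1380 × 149.5
= 206310.00 JPY

206310.00 JPY


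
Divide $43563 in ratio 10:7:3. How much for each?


Total parts = 10 + 7 + 3 = 20
Part 1: 43563 × 10/20 = 21781.50
Part 2: 43563 × 7/20 = 15247.05
Part 3: 43563 × 3/20 = 6534.45
= Part 1: $21781.50, Part 2: $15247.05, Part 3: $6534.45

Part 1: $21781.50, Part 2: $15247.05, Part 3: $6534.45


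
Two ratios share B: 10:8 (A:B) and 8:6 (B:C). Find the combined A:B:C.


Match B: multiply A:B by 8 → 80:64
Multiply B:C by 8 → 64:48
Combined: 80:64:48
GCD = 16
= 5:4:3

5:4:3


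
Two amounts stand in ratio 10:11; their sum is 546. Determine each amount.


Let A = 10k, B = 11k.
10k + 11k = 546
21k = 546 → k = 546/21 = 26
A = 10×26 = 260, B = 11×26 = 286
= A = 260, B = 286

A = 260, B = 286


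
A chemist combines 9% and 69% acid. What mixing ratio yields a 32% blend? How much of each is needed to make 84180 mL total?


Let x parts of 9% mix with y parts of 69%.
9x + 69y = 32(x + y)
9x + 69y = 32x + 32y
x(9 - 32) = y(32 - 69)
x/y = (69 - 32)/(32 - 9) = 37/23
Simplify: 37:23
Total parts = 60; one part = 84180/60 = 1403.00 mL
9% solution: 37×1403.00 = 51911.00 mL
69% solution: 23×1403.00 = 32269.00 mL
= ratio 37:23; 51911.00 mL and 32269.00 mL

ratio 37:23; 51911.00 mL and 32269.00 mL


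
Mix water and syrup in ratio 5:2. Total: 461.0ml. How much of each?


Total parts = 5 + 2 = 7
water: 461.0 × 5/7 = 329.3ml
syrup: 461.0 × 2/7 = 131.7ml
= 329.3ml and 131.7ml

329.3ml and 131.7ml


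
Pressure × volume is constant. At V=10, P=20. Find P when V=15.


Inverse proportion: x × y = constant
k = 10 × 20 = 200
y₂ = k / 15 = 200 / 15
= 13.33

13.33


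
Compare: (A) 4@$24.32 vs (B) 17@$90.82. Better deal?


Deal A: $24.32/4 = $6.0800/unit
Deal B: $90.82/17 = $5.3424/unit
B is cheaper per unit
= Deal B

Deal B


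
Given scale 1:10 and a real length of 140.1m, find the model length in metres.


Model size = real / scale
= 140.1 / 10
= 14.0100 m

14.0100 m


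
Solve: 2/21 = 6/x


Cross multiply: 2 × x = 21 × 6
2x = 126
x = 126 / 2
= 63.00

63.00


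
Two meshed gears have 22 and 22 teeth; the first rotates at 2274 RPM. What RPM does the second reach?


Gear ratio = 22:22 = 1:1
RPM_B = RPM_A × (teeth_A / teeth_B)
= 2274 × (22/22)
= 2274.0 RPM

2274.0 RPM


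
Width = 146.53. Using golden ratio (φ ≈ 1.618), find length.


φ = (1 + √5) / 2 ≈ 1.618
Length = width × φ = 146.53 × 1.618 = 237.08554
≈ 237.09

237.09


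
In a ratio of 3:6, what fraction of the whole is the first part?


Total parts = 3 + 6 = 9
First part: 3/9 = 1/3
= 1/3

1/3


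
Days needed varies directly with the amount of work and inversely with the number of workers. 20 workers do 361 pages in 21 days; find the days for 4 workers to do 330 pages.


Days ∝ work / workers, so d₂ = d₁ × (m₁/m₂) × (w₂/w₁)
Workers factor (inverse): 20/4 = 5.0000
Work factor (direct): 330/361 ≈ 0.9141
d₂ = 21 × 20/4 × 330/361 = (21 × 20 × 330) / (4 × 361) = 138600/1444
≈ 95.98 days

95.98 days


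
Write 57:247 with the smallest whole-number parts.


GCD(57, 247) = 19
57/19 : 247/19
= 3:13

3:13


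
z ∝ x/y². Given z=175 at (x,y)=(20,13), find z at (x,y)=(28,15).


z = k·x/y²
Solve for k using the known point: k = z·y²/x = 175×169/20 = 29575/20 = 1478.7500
Now evaluate at x=28, y=15:
z = k × 28 / 225 = (29575 × 28) / (20 × 225) = 828100/4500
≈ 184.0222

184.0222


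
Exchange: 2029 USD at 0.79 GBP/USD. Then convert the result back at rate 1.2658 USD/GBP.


Amount × rate = 2029 × 0.79 = 1602.91 GBP
Round-trip: 1602.91 × 1.2658 = 2028.96 USD
= 1602.91 GBP, then 2028.96 USD

1602.91 GBP, then 2028.96 USD


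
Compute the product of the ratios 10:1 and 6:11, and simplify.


Compound ratio = (10×6) : (1×11)
= 60:11
GCD = 1
= 60:11

60:11


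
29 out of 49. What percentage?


Percentage = (part / whole) × 100
= (29 / 49) × 100
≈ 59.18%

59.18%


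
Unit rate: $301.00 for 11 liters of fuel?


Unit rate = total / quantity
= 301.00 / 11
= $27.36 per unit

$27.36 per unit


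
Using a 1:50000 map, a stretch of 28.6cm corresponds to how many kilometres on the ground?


Real distance = map distance × scale
= 28.6cm × 50000
= 1430000 cm = 14300.0 m
= 14.300 km

14.300 km


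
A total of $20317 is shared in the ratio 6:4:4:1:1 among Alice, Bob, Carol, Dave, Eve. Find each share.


Total parts = 6 + 4 + 4 + 1 + 1 = 16
Alice: 20317 × 6/16 = 7618.88
Bob: 20317 × 4/16 = 5079.25
Carol: 20317 × 4/16 = 5079.25
Dave: 20317 × 1/16 = 1269.81
Eve: 20317 × 1/16 = 1269.81
= Alice: $7618.88, Bob: $5079.25, Carol: $5079.25, Dave: $1269.81, Eve: $1269.81

Alice: $7618.88, Bob: $5079.25, Carol: $5079.25, Dave: $1269.81, Eve: $1269.81


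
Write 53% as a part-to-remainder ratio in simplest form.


53% means 53 parts out of 100; remainder = 47
Part : remainder = 53:47
GCD = 1
= 53:47

53:47


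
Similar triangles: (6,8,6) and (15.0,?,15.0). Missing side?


Scale factor = 15.0/6 = 2.5
Missing side = 8 × 2.5
= 20.0

20.0


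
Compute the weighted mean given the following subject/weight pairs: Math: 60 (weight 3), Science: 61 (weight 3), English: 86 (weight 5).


Numerator = 60×3 + 61×3 + 86×5
= 180 + 183 + 430
= 793
Total weight = 11
Weighted avg = 793/11
= 72.09

72.09


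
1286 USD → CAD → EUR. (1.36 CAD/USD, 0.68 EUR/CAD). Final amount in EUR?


Step 1: 1286 USD × 1.36 = 1748.96 CAD
Step 2: 1748.96 CAD × 0.68 = 1189.29 EUR
Implied rate USD→EUR = 1.36 × 0.68 = 0.9248
= 1189.29 EUR

1189.29 EUR


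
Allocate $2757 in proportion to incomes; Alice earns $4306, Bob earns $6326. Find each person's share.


Total income = 4306 + 6326 = $10632
Alice: $2757 × 4306/10632 = $1116.60
Bob: $2757 × 6326/10632 = $1640.40
= Alice: $1116.60, Bob: $1640.40

Alice: $1116.60, Bob: $1640.40


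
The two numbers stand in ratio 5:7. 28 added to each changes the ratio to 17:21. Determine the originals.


Let A = 5k, B = 7k.
(5k + 28) / (7k + 28) = 17/21
Cross-multiply: 21(5k + 28) = 17(7k + 28)
105k + 588 = 119k + 476
105k - 119k = 476 - 588
-14k = -112
k = -112/-14 = 8
A = 5×8 = 40, B = 7×8 = 56
= A = 40, B = 56

A = 40, B = 56


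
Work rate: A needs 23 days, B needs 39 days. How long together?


Rate of A = 1/23 per day
Rate of B = 1/39 per day
Combined rate = 1/23 + 1/39 = 62/897 ≈ 0.0691 per day
Days = 1 / combined rate = 897/62
≈ 14.47 days

14.47 days


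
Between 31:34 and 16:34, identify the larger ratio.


31/34 = 0.9118
16/34 = 0.4706
0.9118 > 0.4706, so 31:34 is greater
= 31:34

31:34


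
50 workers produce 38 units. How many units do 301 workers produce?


Direct proportion: y/x = constant
k = 38/50 = 0.7600
y₂ = k × 301 = 38 × 301 / 50 = 11438/50
= 228.76

228.76


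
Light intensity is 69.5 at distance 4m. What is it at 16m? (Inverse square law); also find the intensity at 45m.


I₁d₁² = I₂d₂²
I at 16m = 69.5 × (4/16)² = 69.5 × 16/256 = 1112/256 ≈ 4.3438
I at 45m = 69.5 × (4/45)² = 69.5 × 16/2025 = 1112/2025 ≈ 0.5491
= 4.3438 and 0.5491

4.3438 and 0.5491


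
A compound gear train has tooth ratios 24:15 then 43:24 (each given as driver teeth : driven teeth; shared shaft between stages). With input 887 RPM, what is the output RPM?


Stage 1: RPM_B = RPM_A × t_A/t_B = 887 × 24/15 = 21288/15 = 1419.20
B and C share a shaft → RPM_C = RPM_B
Stage 2: RPM_D = RPM_C × t_C/t_D = RPM_A × (t_A×t_C)/(t_B×t_D)
Overall ratio = (24×43)/(15×24) = 1032/360
RPM_D = 887 × 1032/360 = 915384/360
≈ 2542.73 RPM

2542.73 RPM


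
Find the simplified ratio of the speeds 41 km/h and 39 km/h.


Ratio = 41:39
GCD = 1
Simplified = 41:39
Time ratio (same distance) = 39:41
Speed ratio = 41:39

41:39


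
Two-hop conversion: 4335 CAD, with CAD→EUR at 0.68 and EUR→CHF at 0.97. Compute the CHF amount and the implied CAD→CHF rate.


Step 1: 4335 CAD × 0.68 = 2947.80 EUR
Step 2: 2947.80 EUR × 0.97 = 2859.37 CHF
Implied rate CAD→CHF = 0.68 × 0.97 = 0.6596
= 2859.37 CHF; implied rate 0.6596 CHF/CAD

2859.37 CHF; implied rate 0.6596 CHF/CAD


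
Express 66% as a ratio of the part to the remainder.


66% means 66 parts out of 100; remainder = 34
Part : remainder = 66:34
GCD = 2
= 33:17

33:17


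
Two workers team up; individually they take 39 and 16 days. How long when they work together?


Rate of A = 1/39 per day
Rate of B = 1/16 per day
Combined rate = 1/39 + 1/16 = 55/624 ≈ 0.0881 per day
Days = 1 / combined rate = 624/55
≈ 11.35 days

11.35 days


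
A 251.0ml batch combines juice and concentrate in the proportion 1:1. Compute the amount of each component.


Total parts = 1 + 1 = 2
juice: 251.0 × 1/2 = 125.5ml
concentrate: 251.0 × 1/2 = 125.5ml
= 125.5ml and 125.5ml

125.5ml and 125.5ml


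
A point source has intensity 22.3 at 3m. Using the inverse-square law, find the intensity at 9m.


I₁d₁² = I₂d₂²
I₂ = I₁ × (d₁/d₂)²
= 22.3 × (3/9)²
= 22.3 × 9/81
= 200.7/81
≈ 2.4778

2.4778


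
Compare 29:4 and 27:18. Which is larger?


29/4 = 7.2500
27/18 = 1.5000
7.2500 > 1.5000, so 29:4 is greater
= 29:4

29:4


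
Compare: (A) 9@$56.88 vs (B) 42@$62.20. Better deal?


Deal A: $56.88/9 = $6.3200/unit
Deal B: $62.20/42 = $1.4810/unit
B is cheaper per unit
= Deal B

Deal B


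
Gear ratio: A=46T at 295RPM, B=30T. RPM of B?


Gear ratio = 46:30 = 23:15
RPM_B = RPM_A × (teeth_A / teeth_B)
= 295 × (46/30)
= 452.3 RPM

452.3 RPM


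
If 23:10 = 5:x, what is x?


Cross multiply: 23 × x = 10 × 5
23x = 50
x = 50 / 23
= 2.17

2.17


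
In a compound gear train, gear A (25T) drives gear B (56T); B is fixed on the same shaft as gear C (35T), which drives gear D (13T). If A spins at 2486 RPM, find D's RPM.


Stage 1: RPM_B = RPM_A × t_A/t_B = 2486 × 25/56 = 62150/56 ≈ 1109.82
B and C share a shaft → RPM_C = RPM_B
Stage 2: RPM_D = RPM_C × t_C/t_D = RPM_A × (t_A×t_C)/(t_B×t_D)
Overall ratio = (25×35)/(56×13) = 875/728
RPM_D = 2486 × 875/728 = 2175250/728
≈ 2987.98 RPM

2987.98 RPM


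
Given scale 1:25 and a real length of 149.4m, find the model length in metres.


Model size = real / scale
= 149.4 / 25
= 5.9760 m

5.9760 m


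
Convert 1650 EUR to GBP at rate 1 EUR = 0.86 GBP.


Amount × rate = 1650 × 0.86
= 1419.00 GBP

1419.00 GBP


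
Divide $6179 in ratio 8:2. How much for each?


Total parts = 8 + 2 = 10
Part 1: 6179 × 8/10 = 4943.20
Part 2: 6179 × 2/10 = 1235.80
= Part 1: $4943.20, Part 2: $1235.80

Part 1: $4943.20, Part 2: $1235.80


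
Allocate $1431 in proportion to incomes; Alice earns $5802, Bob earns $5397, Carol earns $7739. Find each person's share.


Total income = 5802 + 5397 + 7739 = $18938
Alice: $1431 × 5802/18938 = $438.41
Bob: $1431 × 5397/18938 = $407.81
Carol: $1431 × 7739/18938 = $584.78
= Alice: $438.41, Bob: $407.81, Carol: $584.78

Alice: $438.41, Bob: $407.81, Carol: $584.78


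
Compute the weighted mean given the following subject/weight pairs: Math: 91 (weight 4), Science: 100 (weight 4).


Numerator = 91×4 + 100×4
= 364 + 400
= 764
Total weight = 8
Weighted avg = 764/8
= 95.50

95.50


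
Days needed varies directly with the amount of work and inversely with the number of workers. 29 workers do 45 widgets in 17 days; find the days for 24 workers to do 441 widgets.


Days ∝ work / workers, so d₂ = d₁ × (m₁/m₂) × (w₂/w₁)
Workers factor (inverse): 29/24 ≈ 1.2083
Work factor (direct): 441/45 = 9.8000
d₂ = 17 × 29/24 × 441/45 = (17 × 29 × 441) / (24 × 45) = 217413/1080
≈ 201.31 days

201.31 days


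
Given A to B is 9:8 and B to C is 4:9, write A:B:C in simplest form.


Match B: multiply A:B by 4 → 36:32
Multiply B:C by 8 → 32:72
Combined: 36:32:72
GCD = 4
= 9:8:18

9:8:18


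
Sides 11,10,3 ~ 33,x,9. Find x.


Scale factor = 33/11 = 3
Missing side = 10 × 3
= 30.0

30.0


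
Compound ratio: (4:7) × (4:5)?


Compound ratio = (4×4) : (7×5)
= 16:35
GCD = 1
= 16:35

16:35


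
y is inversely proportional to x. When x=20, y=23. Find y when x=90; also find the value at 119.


Inverse proportion: x × y = constant
k = 20 × 23 = 460
At x=90: k/90 = 5.11
At x=119: k/119 = 3.87
= 5.11 and 3.87

5.11 and 3.87


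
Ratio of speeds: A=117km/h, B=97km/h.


Ratio = 117:97
GCD = 1
Simplified = 117:97
Time ratio (same distance) = 97:117
Speed ratio = 117:97

117:97
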